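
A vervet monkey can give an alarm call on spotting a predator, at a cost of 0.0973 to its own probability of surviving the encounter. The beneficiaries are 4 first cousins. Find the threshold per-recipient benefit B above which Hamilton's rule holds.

r to a first cousin = 0.125 (first cousins share one grandparent pair — two paths of length 4: r = 2·(1/2)^4 = 1/8).
Hamilton's rule with n recipients of equal r: n·r·B > C, so B > C/(n·r) = 0.0973/(4·0.125) = 0.1946.

0.1946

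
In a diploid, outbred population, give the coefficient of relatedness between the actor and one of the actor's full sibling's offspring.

0.25

Each parent–offspring link contributes a factor of 1/2, and independent paths through distinct common ancestors add.
Full aunt/uncle↔niece/nephew: two paths of length 3 through the shared grandparent pair: r = 2·(1/2)^3 = 1/4.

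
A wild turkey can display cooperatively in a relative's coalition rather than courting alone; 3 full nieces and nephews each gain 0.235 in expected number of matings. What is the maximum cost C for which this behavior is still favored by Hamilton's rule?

0.17625

r to a full niece or nephew = 0.25 (full aunt/uncle↔niece/nephew: two paths of length 3 through the shared grandparent pair: r = 2·(1/2)^3 = 1/4).
Hamilton's rule: n·r·B > C, so the trait is favored while C < n·r·B = 3·0.25·0.235 = 0.17625.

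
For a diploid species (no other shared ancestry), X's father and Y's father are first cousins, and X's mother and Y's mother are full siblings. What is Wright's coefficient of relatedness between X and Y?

0.15625

Relatedness sums over independent paths through distinct common ancestors.
X and Y are related in two ways: second cousins through their fathers (r = 1/32) and first cousins through their mothers (r = 1/8).
r = 1/32 + 1/8 = 0.15625.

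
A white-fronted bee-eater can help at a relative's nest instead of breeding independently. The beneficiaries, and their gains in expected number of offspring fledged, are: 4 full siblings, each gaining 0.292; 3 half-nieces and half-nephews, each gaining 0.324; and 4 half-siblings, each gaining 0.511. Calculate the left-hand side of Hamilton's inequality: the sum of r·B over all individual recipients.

r to a full sibling = 1/2 (full sibs share both parents — two paths of length 2: r = 2·(1/2)^2 = 1/2).
r to a half-niece or half-nephew = 0.125 (half-aunt/uncle↔niece/nephew: one path of length 3: r = (1/2)^3 = 1/8).
r to a half-sibling = 1/4 (half-sibs share one parent — one path of length 2: r = (1/2)^2 = 1/4).
Summing one r·B term per recipient: 4·0.5·0.292 + 3·0.125·0.324 + 4·0.25·0.511 = 1.2165.

1.2165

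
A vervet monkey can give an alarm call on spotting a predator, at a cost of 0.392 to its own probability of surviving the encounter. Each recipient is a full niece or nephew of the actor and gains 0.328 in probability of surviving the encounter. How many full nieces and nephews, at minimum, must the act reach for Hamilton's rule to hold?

r to a full niece or nephew = 0.25 (full aunt/uncle↔niece/nephew: two paths of length 3 through the shared grandparent pair: r = 2·(1/2)^3 = 1/4).
Hamilton's rule: n·r·B > C  ⇒  n > C/(r·B) = 0.392/(0.25·0.328) = 4.78.
The smallest integer exceeding 4.78 is 5.

5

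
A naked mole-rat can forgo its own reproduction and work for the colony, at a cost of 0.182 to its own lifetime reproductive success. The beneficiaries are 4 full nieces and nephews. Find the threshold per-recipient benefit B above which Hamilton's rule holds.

r to a full niece or nephew = 1/4 (full aunt/uncle↔niece/nephew: two paths of length 3 through the shared grandparent pair: r = 2·(1/2)^3 = 1/4).
Hamilton's rule with n recipients of equal r: n·r·B > C, so B > C/(n·r) = 0.182/(4·0.25) = 0.182.

0.182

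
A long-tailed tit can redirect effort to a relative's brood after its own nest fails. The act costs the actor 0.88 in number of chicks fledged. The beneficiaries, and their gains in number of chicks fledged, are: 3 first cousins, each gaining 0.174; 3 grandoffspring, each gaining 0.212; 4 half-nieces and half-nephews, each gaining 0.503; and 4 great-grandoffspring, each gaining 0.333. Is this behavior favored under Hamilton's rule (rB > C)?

Hamilton's rule: the trait is favored when the sum of r·B over every recipient exceeds the actor's cost C.
r to a first cousin = 0.125 (first cousins share one grandparent pair — two paths of length 4: r = 2·(1/2)^4 = 1/8).
r to a grandoffspring = 0.25 (two parent–offspring links: r = (1/2)^2 = 1/4).
r to a half-niece or half-nephew = 1/8 (half-aunt/uncle↔niece/nephew: one path of length 3: r = (1/2)^3 = 1/8).
r to a great-grandoffspring = 1/8 (three parent–offspring links: r = (1/2)^3 = 1/8).
Summing one r·B term per recipient: 3·0.125·0.174 + 3·0.25·0.212 + 4·0.125·0.503 + 4·0.125·0.333 = 0.64225.
0.64225 < 0.88: the indirect benefit is less than the cost.

No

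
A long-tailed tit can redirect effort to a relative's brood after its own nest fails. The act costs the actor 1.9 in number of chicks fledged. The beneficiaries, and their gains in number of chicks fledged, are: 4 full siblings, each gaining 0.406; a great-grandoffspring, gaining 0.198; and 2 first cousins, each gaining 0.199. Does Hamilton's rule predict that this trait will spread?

Hamilton's rule: the trait is favored when the sum of r·B over every recipient exceeds the actor's cost C.
r to a full sibling = 1/2 (full sibs share both parents — two paths of length 2: r = 2·(1/2)^2 = 1/2).
r to a great-grandoffspring = 1/8 (three parent–offspring links: r = (1/2)^3 = 1/8).
r to a first cousin = 1/8 (first cousins share one grandparent pair — two paths of length 4: r = 2·(1/2)^4 = 1/8).
Summing one r·B term per recipient: 4·0.5·0.406 + 1·0.125·0.198 + 2·0.125·0.199 = 0.8865.
0.8865 < 1.9: the indirect benefit is less than the cost.

No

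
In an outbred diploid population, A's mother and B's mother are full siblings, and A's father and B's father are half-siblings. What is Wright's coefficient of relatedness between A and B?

With two independent routes of shared ancestry, r is the sum of the two contributions.
A and B are related in two ways: first cousins through their mothers (r = 1/8) and half first cousins through their fathers (r = 1/16).
r = 1/8 + 1/16 = 3/16 = 0.1875.

0.1875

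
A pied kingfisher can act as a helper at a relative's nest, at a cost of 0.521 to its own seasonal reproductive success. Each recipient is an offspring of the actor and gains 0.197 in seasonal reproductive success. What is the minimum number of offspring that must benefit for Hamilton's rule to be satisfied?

r to an offspring = 1/2 (one parent–offspring link: r = (1/2)^1 = 1/2).
Hamilton's rule: n·r·B > C  ⇒  n > C/(r·B) = 0.521/(0.5·0.197) = 5.289.
The smallest integer exceeding 5.289 is 6.

6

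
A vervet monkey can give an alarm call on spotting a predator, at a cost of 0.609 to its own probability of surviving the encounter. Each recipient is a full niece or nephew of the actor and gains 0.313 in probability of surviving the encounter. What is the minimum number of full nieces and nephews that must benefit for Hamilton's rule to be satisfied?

8

r to a full niece or nephew = 0.25 (full aunt/uncle↔niece/nephew: two paths of length 3 through the shared grandparent pair: r = 2·(1/2)^3 = 1/4).
Hamilton's rule: n·r·B > C  ⇒  n > C/(r·B) = 0.609/(0.25·0.313) = 7.783.
The smallest integer exceeding 7.783 is 8.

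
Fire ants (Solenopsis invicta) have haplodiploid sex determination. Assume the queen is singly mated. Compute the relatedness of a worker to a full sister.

Haplodiploid full sisters inherit their father's entire haploid genome identically (contributing 1/2) and on average half of their mother's contribution (1/2 · 1/2 = 1/4); r = 1/2 + 1/4 = 3/4.

0.75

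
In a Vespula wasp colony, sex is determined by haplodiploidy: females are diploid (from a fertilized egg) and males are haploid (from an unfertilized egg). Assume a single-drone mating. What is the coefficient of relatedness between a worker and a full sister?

Haplodiploid full sisters inherit their father's entire haploid genome identically (contributing 1/2) and on average half of their mother's contribution (1/2 · 1/2 = 1/4); r = 1/2 + 1/4 = 3/4.

0.75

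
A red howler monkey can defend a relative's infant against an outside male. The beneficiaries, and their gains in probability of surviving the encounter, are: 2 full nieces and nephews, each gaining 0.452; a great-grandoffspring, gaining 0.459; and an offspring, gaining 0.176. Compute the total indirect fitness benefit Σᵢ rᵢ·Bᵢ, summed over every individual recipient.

r to a full niece or nephew = 1/4 (full aunt/uncle↔niece/nephew: two paths of length 3 through the shared grandparent pair: r = 2·(1/2)^3 = 1/4).
r to a great-grandoffspring = 1/8 (three parent–offspring links: r = (1/2)^3 = 1/8).
r to an offspring = 0.5 (one parent–offspring link: r = (1/2)^1 = 1/2).
Summing one r·B term per recipient: 2·0.25·0.452 + 1·0.125·0.459 + 1·0.5·0.176 = 0.371375.

0.371375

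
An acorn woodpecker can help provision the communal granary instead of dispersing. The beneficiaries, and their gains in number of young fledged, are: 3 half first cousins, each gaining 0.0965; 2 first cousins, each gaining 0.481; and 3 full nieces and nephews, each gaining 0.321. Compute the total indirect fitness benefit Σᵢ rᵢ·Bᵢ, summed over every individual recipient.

r to a half first cousin = 1/16 (half first cousins share one grandparent — one path of length 4: r = (1/2)^4 = 1/16).
r to a first cousin = 1/8 (first cousins share one grandparent pair — two paths of length 4: r = 2·(1/2)^4 = 1/8).
r to a full niece or nephew = 0.25 (full aunt/uncle↔niece/nephew: two paths of length 3 through the shared grandparent pair: r = 2·(1/2)^3 = 1/4).
Summing one r·B term per recipient: 3·0.0625·0.0965 + 2·0.125·0.481 + 3·0.25·0.321 = 0.37909375.

0.37909375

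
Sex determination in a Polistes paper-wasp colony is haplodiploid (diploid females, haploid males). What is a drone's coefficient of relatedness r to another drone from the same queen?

Haploid brothers each carry a random half of the queen's diploid genome, so on average they share half: r = 1/2.

0.5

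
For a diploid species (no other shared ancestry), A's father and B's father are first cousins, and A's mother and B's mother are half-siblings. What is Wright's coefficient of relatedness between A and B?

Relatedness sums over independent paths through distinct common ancestors.
A and B are related in two ways: second cousins through their fathers (r = 1/32) and half first cousins through their mothers (r = 1/16).
r = 1/32 + 1/16 = 0.09375.

0.09375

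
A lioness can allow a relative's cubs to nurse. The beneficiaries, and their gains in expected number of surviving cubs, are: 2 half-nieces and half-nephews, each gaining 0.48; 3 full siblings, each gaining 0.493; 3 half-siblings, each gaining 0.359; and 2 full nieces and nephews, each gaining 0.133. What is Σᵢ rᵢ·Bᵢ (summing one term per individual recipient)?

1.19525

r to a half-niece or half-nephew = 0.125 (half-aunt/uncle↔niece/nephew: one path of length 3: r = (1/2)^3 = 1/8).
r to a full sibling = 1/2 (full sibs share both parents — two paths of length 2: r = 2·(1/2)^2 = 1/2).
r to a half-sibling = 0.25 (half-sibs share one parent — one path of length 2: r = (1/2)^2 = 1/4).
r to a full niece or nephew = 0.25 (full aunt/uncle↔niece/nephew: two paths of length 3 through the shared grandparent pair: r = 2·(1/2)^3 = 1/4).
Summing one r·B term per recipient: 2·0.125·0.48 + 3·0.5·0.493 + 3·0.25·0.359 + 2·0.25·0.133 = 1.19525.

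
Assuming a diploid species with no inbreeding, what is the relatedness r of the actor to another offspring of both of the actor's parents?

Each parent–offspring link contributes a factor of 1/2, and independent paths through distinct common ancestors add.
Full sibs share both parents — two paths of length 2: r = 2·(1/2)^2 = 1/2.

0.5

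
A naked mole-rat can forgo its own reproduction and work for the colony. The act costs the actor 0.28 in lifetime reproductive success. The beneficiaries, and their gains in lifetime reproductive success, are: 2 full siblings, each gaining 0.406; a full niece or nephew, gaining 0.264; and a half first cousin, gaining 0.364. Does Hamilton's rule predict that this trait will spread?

Hamilton's rule: the trait is favored when the sum of r·B over every recipient exceeds the actor's cost C.
r to a full sibling = 1/2 (full sibs share both parents — two paths of length 2: r = 2·(1/2)^2 = 1/2).
r to a full niece or nephew = 1/4 (full aunt/uncle↔niece/nephew: two paths of length 3 through the shared grandparent pair: r = 2·(1/2)^3 = 1/4).
r to a half first cousin = 1/16 (half first cousins share one grandparent — one path of length 4: r = (1/2)^4 = 1/16).
Summing one r·B term per recipient: 2·0.5·0.406 + 1·0.25·0.264 + 1·0.0625·0.364 = 0.49475.
0.49475 > 0.28: the indirect benefit exceeds the cost.

Yes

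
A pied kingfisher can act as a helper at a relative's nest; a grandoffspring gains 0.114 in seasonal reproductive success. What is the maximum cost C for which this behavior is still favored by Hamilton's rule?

0.0285

r to a grandoffspring = 1/4 (two parent–offspring links: r = (1/2)^2 = 1/4).
Hamilton's rule: n·r·B > C, so the trait is favored while C < n·r·B = 1·0.25·0.114 = 0.0285.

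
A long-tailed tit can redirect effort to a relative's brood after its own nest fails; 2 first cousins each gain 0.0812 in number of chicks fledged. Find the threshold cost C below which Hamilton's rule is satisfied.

0.0203

r to a first cousin = 1/8 (first cousins share one grandparent pair — two paths of length 4: r = 2·(1/2)^4 = 1/8).
Hamilton's rule: n·r·B > C, so the trait is favored while C < n·r·B = 2·0.125·0.0812 = 0.0203.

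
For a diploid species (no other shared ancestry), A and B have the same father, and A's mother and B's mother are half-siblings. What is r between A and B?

Independent pedigree routes through distinct common ancestors add.
A and B are related in two ways: half-sibs through their shared father (r = 1/4) and half first cousins through their mothers (r = 1/16).
r = 1/4 + 1/16 = 0.3125.

0.3125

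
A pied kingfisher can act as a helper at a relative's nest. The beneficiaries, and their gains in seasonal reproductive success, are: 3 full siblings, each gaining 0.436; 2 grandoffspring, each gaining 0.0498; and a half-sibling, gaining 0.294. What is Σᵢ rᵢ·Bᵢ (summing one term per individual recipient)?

r to a full sibling = 1/2 (full sibs share both parents — two paths of length 2: r = 2·(1/2)^2 = 1/2).
r to a grandoffspring = 0.25 (two parent–offspring links: r = (1/2)^2 = 1/4).
r to a half-sibling = 1/4 (half-sibs share one parent — one path of length 2: r = (1/2)^2 = 1/4).
Summing one r·B term per recipient: 3·0.5·0.436 + 2·0.25·0.0498 + 1·0.25·0.294 = 0.7524.

0.7524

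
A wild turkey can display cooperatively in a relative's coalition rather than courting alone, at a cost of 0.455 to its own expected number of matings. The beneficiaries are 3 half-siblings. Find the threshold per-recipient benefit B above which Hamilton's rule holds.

0.6067

r to a half-sibling = 0.25 (half-sibs share one parent — one path of length 2: r = (1/2)^2 = 1/4).
Hamilton's rule with n recipients of equal r: n·r·B > C, so B > C/(n·r) = 0.455/(3·0.25) = 0.6067.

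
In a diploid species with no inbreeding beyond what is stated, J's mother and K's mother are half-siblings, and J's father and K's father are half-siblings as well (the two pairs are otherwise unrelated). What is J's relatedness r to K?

0.125

Independent pedigree routes through distinct common ancestors add.
J and K are related in two ways: half first cousins through their mothers (r = 1/16) and half first cousins through their fathers (r = 1/16).
r = 1/16 + 1/16 = 0.125.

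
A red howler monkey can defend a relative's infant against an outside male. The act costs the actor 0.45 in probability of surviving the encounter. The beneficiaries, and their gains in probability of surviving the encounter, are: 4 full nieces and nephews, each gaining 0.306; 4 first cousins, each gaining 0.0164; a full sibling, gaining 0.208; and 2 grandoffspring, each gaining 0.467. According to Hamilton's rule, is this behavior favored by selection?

Hamilton's rule: the trait is favored when the sum of r·B over every recipient exceeds the actor's cost C.
r to a full niece or nephew = 0.25 (full aunt/uncle↔niece/nephew: two paths of length 3 through the shared grandparent pair: r = 2·(1/2)^3 = 1/4).
r to a first cousin = 0.125 (first cousins share one grandparent pair — two paths of length 4: r = 2·(1/2)^4 = 1/8).
r to a full sibling = 1/2 (full sibs share both parents — two paths of length 2: r = 2·(1/2)^2 = 1/2).
r to a grandoffspring = 0.25 (two parent–offspring links: r = (1/2)^2 = 1/4).
Summing one r·B term per recipient: 4·0.25·0.306 + 4·0.125·0.0164 + 1·0.5·0.208 + 2·0.25·0.467 = 0.6517.
0.6517 > 0.45: the indirect benefit exceeds the cost.

Yes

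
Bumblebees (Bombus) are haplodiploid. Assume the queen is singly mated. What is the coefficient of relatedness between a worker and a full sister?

0.75

Haplodiploid full sisters inherit their father's entire haploid genome identically (contributing 1/2) and on average half of their mother's contribution (1/2 · 1/2 = 1/4); r = 1/2 + 1/4 = 3/4.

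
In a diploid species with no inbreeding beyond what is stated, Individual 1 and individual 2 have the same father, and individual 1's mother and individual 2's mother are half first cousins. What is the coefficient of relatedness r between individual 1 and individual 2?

Independent pedigree routes through distinct common ancestors add.
Individual 1 and individual 2 are related in two ways: half-sibs through their shared father (r = 1/4) and half second cousins through their mothers (r = 1/64).
r = 1/4 + 1/64 = 17/64 = 0.265625.

0.265625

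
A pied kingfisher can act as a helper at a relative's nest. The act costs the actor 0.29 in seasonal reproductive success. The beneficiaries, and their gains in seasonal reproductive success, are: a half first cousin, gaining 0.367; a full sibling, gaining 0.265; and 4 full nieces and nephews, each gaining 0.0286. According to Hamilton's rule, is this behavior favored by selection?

No

Hamilton's rule: the trait is favored when the sum of r·B over every recipient exceeds the actor's cost C.
r to a half first cousin = 1/16 (half first cousins share one grandparent — one path of length 4: r = (1/2)^4 = 1/16).
r to a full sibling = 0.5 (full sibs share both parents — two paths of length 2: r = 2·(1/2)^2 = 1/2).
r to a full niece or nephew = 1/4 (full aunt/uncle↔niece/nephew: two paths of length 3 through the shared grandparent pair: r = 2·(1/2)^3 = 1/4).
Summing one r·B term per recipient: 1·0.0625·0.367 + 1·0.5·0.265 + 4·0.25·0.0286 = 0.1840375.
0.1840375 < 0.29: the indirect benefit is less than the cost.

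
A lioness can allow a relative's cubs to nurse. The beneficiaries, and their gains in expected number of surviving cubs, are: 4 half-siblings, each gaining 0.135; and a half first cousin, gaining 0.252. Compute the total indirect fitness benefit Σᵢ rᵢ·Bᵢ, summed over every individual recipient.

r to a half-sibling = 1/4 (half-sibs share one parent — one path of length 2: r = (1/2)^2 = 1/4).
r to a half first cousin = 0.0625 (half first cousins share one grandparent — one path of length 4: r = (1/2)^4 = 1/16).
Summing one r·B term per recipient: 4·0.25·0.135 + 1·0.0625·0.252 = 0.15075.

0.15075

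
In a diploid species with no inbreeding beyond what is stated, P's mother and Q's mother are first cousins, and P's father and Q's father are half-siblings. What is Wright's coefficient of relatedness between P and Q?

Relatedness sums over independent paths through distinct common ancestors.
P and Q are related in two ways: second cousins through their mothers (r = 1/32) and half first cousins through their fathers (r = 1/16).
r = 1/32 + 1/16 = 0.09375.

0.09375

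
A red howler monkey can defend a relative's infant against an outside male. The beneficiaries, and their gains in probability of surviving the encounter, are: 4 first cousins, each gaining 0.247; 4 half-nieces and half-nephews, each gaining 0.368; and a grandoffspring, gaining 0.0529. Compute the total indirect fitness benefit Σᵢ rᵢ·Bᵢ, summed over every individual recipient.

r to a first cousin = 0.125 (first cousins share one grandparent pair — two paths of length 4: r = 2·(1/2)^4 = 1/8).
r to a half-niece or half-nephew = 0.125 (half-aunt/uncle↔niece/nephew: one path of length 3: r = (1/2)^3 = 1/8).
r to a grandoffspring = 1/4 (two parent–offspring links: r = (1/2)^2 = 1/4).
Summing one r·B term per recipient: 4·0.125·0.247 + 4·0.125·0.368 + 1·0.25·0.0529 = 0.320725.

0.320725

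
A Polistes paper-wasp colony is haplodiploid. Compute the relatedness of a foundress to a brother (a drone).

Her haploid brother carries none of their father's genes and a random half of their mother's genome; that half matches the maternal half of her own genome with probability 1/2: r = 1/2 · 1/2 = 1/4.

0.25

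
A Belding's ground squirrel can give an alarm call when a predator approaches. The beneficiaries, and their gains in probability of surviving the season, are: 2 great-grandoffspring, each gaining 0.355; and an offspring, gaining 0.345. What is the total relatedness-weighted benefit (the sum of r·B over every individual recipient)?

r to a great-grandoffspring = 0.125 (three parent–offspring links: r = (1/2)^3 = 1/8).
r to an offspring = 1/2 (one parent–offspring link: r = (1/2)^1 = 1/2).
Summing one r·B term per recipient: 2·0.125·0.355 + 1·0.5·0.345 = 0.26125.

0.26125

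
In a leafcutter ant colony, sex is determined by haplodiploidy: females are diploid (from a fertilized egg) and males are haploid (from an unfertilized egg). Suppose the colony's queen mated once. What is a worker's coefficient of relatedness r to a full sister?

Haplodiploid full sisters inherit their father's entire haploid genome identically (contributing 1/2) and on average half of their mother's contribution (1/2 · 1/2 = 1/4); r = 1/2 + 1/4 = 3/4.

0.75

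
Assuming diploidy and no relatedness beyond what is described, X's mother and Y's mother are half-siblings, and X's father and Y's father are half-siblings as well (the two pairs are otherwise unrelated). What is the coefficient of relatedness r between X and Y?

With two independent routes of shared ancestry, r is the sum of the two contributions.
X and Y are related in two ways: half first cousins through their mothers (r = 1/16) and half first cousins through their fathers (r = 1/16).
r = 1/16 + 1/16 = 1/8 = 0.125.

0.125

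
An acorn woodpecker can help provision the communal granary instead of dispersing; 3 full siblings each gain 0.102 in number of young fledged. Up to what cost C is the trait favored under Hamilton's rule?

r to a full sibling = 0.5 (full sibs share both parents — two paths of length 2: r = 2·(1/2)^2 = 1/2).
Hamilton's rule: n·r·B > C, so the trait is favored while C < n·r·B = 3·0.5·0.102 = 0.153.

0.153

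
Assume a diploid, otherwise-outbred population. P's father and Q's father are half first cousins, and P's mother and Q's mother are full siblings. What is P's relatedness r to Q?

Wright's path rule: contributions from independent ancestry routes add.
P and Q are related in two ways: half second cousins through their fathers (r = 1/64) and first cousins through their mothers (r = 1/8).
r = 1/64 + 1/8 = 9/64 = 0.140625.

0.140625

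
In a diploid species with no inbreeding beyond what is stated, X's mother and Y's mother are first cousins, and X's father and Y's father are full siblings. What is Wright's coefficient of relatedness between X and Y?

0.15625

With two independent routes of shared ancestry, r is the sum of the two contributions.
X and Y are related in two ways: second cousins through their mothers (r = 1/32) and first cousins through their fathers (r = 1/8).
r = 1/32 + 1/8 = 0.15625.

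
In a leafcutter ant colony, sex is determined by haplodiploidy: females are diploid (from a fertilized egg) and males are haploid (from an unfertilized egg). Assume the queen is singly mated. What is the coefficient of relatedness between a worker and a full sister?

Haplodiploid full sisters inherit their father's entire haploid genome identically (contributing 1/2) and on average half of their mother's contribution (1/2 · 1/2 = 1/4); r = 1/2 + 1/4 = 3/4.

0.75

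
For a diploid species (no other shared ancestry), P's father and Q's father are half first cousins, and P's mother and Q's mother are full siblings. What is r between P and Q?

Wright's path rule: contributions from independent ancestry routes add.
P and Q are related in two ways: half second cousins through their fathers (r = 1/64) and first cousins through their mothers (r = 1/8).
r = 1/64 + 1/8 = 9/64 = 0.140625.

0.140625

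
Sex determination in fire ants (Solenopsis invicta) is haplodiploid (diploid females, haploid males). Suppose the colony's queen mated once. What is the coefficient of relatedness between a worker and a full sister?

0.75

Haplodiploid full sisters inherit their father's entire haploid genome identically (contributing 1/2) and on average half of their mother's contribution (1/2 · 1/2 = 1/4); r = 1/2 + 1/4 = 3/4.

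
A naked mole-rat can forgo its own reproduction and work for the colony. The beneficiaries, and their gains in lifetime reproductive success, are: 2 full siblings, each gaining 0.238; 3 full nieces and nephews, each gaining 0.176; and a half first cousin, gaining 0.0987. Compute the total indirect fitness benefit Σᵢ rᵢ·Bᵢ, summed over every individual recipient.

r to a full sibling = 0.5 (full sibs share both parents — two paths of length 2: r = 2·(1/2)^2 = 1/2).
r to a full niece or nephew = 0.25 (full aunt/uncle↔niece/nephew: two paths of length 3 through the shared grandparent pair: r = 2·(1/2)^3 = 1/4).
r to a half first cousin = 1/16 (half first cousins share one grandparent — one path of length 4: r = (1/2)^4 = 1/16).
Summing one r·B term per recipient: 2·0.5·0.238 + 3·0.25·0.176 + 1·0.0625·0.0987 = 0.37616875.

0.37616875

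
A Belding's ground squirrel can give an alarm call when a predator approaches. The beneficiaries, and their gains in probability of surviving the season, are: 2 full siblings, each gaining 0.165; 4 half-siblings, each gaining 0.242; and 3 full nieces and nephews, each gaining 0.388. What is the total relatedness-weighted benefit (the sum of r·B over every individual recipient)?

r to a full sibling = 0.5 (full sibs share both parents — two paths of length 2: r = 2·(1/2)^2 = 1/2).
r to a half-sibling = 0.25 (half-sibs share one parent — one path of length 2: r = (1/2)^2 = 1/4).
r to a full niece or nephew = 1/4 (full aunt/uncle↔niece/nephew: two paths of length 3 through the shared grandparent pair: r = 2·(1/2)^3 = 1/4).
Summing one r·B term per recipient: 2·0.5·0.165 + 4·0.25·0.242 + 3·0.25·0.388 = 0.698.

0.698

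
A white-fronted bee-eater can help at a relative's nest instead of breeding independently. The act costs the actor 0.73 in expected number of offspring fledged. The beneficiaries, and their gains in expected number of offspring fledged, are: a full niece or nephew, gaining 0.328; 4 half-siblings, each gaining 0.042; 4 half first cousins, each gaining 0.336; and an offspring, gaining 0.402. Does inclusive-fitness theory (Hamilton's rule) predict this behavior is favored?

Hamilton's rule: the trait is favored when the sum of r·B over every recipient exceeds the actor's cost C.
r to a full niece or nephew = 0.25 (full aunt/uncle↔niece/nephew: two paths of length 3 through the shared grandparent pair: r = 2·(1/2)^3 = 1/4).
r to a half-sibling = 1/4 (half-sibs share one parent — one path of length 2: r = (1/2)^2 = 1/4).
r to a half first cousin = 1/16 (half first cousins share one grandparent — one path of length 4: r = (1/2)^4 = 1/16).
r to an offspring = 0.5 (one parent–offspring link: r = (1/2)^1 = 1/2).
Summing one r·B term per recipient: 1·0.25·0.328 + 4·0.25·0.042 + 4·0.0625·0.336 + 1·0.5·0.402 = 0.409.
0.409 < 0.73: the indirect benefit is less than the cost.

No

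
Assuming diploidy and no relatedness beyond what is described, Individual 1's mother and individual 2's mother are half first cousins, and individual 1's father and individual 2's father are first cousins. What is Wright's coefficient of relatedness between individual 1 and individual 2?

0.046875

Wright's path rule: contributions from independent ancestry routes add.
Individual 1 and individual 2 are related in two ways: half second cousins through their mothers (r = 1/64) and second cousins through their fathers (r = 1/32).
r = 1/64 + 1/32 = 3/64 = 0.046875.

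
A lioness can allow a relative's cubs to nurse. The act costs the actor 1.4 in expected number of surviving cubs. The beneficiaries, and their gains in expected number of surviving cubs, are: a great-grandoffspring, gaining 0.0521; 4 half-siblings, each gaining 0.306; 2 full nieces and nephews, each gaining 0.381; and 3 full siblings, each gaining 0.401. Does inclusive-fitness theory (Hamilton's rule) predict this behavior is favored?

Hamilton's rule: the trait is favored when the sum of r·B over every recipient exceeds the actor's cost C.
r to a great-grandoffspring = 0.125 (three parent–offspring links: r = (1/2)^3 = 1/8).
r to a half-sibling = 0.25 (half-sibs share one parent — one path of length 2: r = (1/2)^2 = 1/4).
r to a full niece or nephew = 1/4 (full aunt/uncle↔niece/nephew: two paths of length 3 through the shared grandparent pair: r = 2·(1/2)^3 = 1/4).
r to a full sibling = 1/2 (full sibs share both parents — two paths of length 2: r = 2·(1/2)^2 = 1/2).
Summing one r·B term per recipient: 1·0.125·0.0521 + 4·0.25·0.306 + 2·0.25·0.381 + 3·0.5·0.401 = 1.1045125.
1.1045125 < 1.4: the indirect benefit is less than the cost.

No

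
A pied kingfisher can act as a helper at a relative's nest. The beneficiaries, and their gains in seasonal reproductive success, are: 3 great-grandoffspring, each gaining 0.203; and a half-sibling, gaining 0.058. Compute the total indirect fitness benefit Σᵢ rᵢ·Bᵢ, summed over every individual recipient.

r to a great-grandoffspring = 0.125 (three parent–offspring links: r = (1/2)^3 = 1/8).
r to a half-sibling = 0.25 (half-sibs share one parent — one path of length 2: r = (1/2)^2 = 1/4).
Summing one r·B term per recipient: 3·0.125·0.203 + 1·0.25·0.058 = 0.090625.

0.090625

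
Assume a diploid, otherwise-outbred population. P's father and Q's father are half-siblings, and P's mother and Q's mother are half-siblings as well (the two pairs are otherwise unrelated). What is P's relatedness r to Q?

0.125

With two independent routes of shared ancestry, r is the sum of the two contributions.
P and Q are related in two ways: half first cousins through their fathers (r = 1/16) and half first cousins through their mothers (r = 1/16).
r = 1/16 + 1/16 = 1/8 = 0.125.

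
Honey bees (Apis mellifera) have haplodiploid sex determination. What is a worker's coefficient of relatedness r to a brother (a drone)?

Her haploid brother carries none of their father's genes and a random half of their mother's genome; that half matches the maternal half of her own genome with probability 1/2: r = 1/2 · 1/2 = 1/4.

0.25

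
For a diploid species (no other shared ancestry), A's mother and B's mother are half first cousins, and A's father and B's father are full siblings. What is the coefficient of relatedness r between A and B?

With two independent routes of shared ancestry, r is the sum of the two contributions.
A and B are related in two ways: half second cousins through their mothers (r = 1/64) and first cousins through their fathers (r = 1/8).
r = 1/64 + 1/8 = 9/64 = 0.140625.

0.140625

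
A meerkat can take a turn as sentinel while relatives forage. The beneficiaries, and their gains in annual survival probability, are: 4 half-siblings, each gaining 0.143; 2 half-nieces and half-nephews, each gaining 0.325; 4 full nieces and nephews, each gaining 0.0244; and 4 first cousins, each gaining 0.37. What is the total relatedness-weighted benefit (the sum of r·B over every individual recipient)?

0.43365

r to a half-sibling = 0.25 (half-sibs share one parent — one path of length 2: r = (1/2)^2 = 1/4).
r to a half-niece or half-nephew = 1/8 (half-aunt/uncle↔niece/nephew: one path of length 3: r = (1/2)^3 = 1/8).
r to a full niece or nephew = 0.25 (full aunt/uncle↔niece/nephew: two paths of length 3 through the shared grandparent pair: r = 2·(1/2)^3 = 1/4).
r to a first cousin = 1/8 (first cousins share one grandparent pair — two paths of length 4: r = 2·(1/2)^4 = 1/8).
Summing one r·B term per recipient: 4·0.25·0.143 + 2·0.125·0.325 + 4·0.25·0.0244 + 4·0.125·0.37 = 0.43365.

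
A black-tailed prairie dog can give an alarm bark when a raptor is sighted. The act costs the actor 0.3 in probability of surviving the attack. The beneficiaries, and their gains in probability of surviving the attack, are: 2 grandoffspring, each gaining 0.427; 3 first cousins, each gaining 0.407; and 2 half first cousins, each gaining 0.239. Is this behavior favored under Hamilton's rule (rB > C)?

Hamilton's rule: the trait is favored when the sum of r·B over every recipient exceeds the actor's cost C.
r to a grandoffspring = 1/4 (two parent–offspring links: r = (1/2)^2 = 1/4).
r to a first cousin = 0.125 (first cousins share one grandparent pair — two paths of length 4: r = 2·(1/2)^4 = 1/8).
r to a half first cousin = 0.0625 (half first cousins share one grandparent — one path of length 4: r = (1/2)^4 = 1/16).
Summing one r·B term per recipient: 2·0.25·0.427 + 3·0.125·0.407 + 2·0.0625·0.239 = 0.396.
0.396 > 0.3: the indirect benefit exceeds the cost.

Yes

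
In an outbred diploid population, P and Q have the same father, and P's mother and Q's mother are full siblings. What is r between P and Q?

0.375

With two independent routes of shared ancestry, r is the sum of the two contributions.
P and Q are related in two ways: half-sibs through their shared father (r = 1/4) and first cousins through their mothers (r = 1/8).
r = 1/4 + 1/8 = 3/8 = 0.375.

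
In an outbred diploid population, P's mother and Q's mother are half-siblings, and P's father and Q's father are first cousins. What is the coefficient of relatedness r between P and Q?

Independent pedigree routes through distinct common ancestors add.
P and Q are related in two ways: half first cousins through their mothers (r = 1/16) and second cousins through their fathers (r = 1/32).
r = 1/16 + 1/32 = 3/32 = 0.09375.

0.09375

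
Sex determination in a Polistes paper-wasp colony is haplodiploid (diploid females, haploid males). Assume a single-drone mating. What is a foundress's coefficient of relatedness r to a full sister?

0.75

Haplodiploid full sisters inherit their father's entire haploid genome identically (contributing 1/2) and on average half of their mother's contribution (1/2 · 1/2 = 1/4); r = 1/2 + 1/4 = 3/4.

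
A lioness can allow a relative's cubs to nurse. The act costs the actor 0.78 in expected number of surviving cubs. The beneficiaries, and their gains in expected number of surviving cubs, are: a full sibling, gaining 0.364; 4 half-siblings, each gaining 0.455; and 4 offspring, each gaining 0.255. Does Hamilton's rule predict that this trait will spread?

Yes

Hamilton's rule: the trait is favored when the sum of r·B over every recipient exceeds the actor's cost C.
r to a full sibling = 0.5 (full sibs share both parents — two paths of length 2: r = 2·(1/2)^2 = 1/2).
r to a half-sibling = 1/4 (half-sibs share one parent — one path of length 2: r = (1/2)^2 = 1/4).
r to an offspring = 1/2 (one parent–offspring link: r = (1/2)^1 = 1/2).
Summing one r·B term per recipient: 1·0.5·0.364 + 4·0.25·0.455 + 4·0.5·0.255 = 1.147.
1.147 > 0.78: the indirect benefit exceeds the cost.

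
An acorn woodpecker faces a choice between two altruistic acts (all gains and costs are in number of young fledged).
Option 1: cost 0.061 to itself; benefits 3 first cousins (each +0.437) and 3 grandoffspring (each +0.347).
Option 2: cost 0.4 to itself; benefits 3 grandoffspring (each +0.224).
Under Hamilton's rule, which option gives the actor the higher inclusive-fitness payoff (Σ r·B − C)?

Option 1: r to a first cousin = 0.125.
Option 1: r to a grandoffspring = 0.25.
Option 1: Σ r·B − C = (3·0.125·0.437 + 3·0.25·0.347) − 0.061 = 0.363125.
Option 2: r to a grandoffspring = 0.25.
Option 2: Σ r·B − C = (3·0.25·0.224) − 0.4 = -0.232.
Option 1 has the higher net inclusive-fitness payoff.

Option 1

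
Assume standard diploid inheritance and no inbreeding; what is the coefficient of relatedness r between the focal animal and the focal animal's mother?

0.5

Each parent–offspring link contributes a factor of 1/2, and independent paths through distinct common ancestors add.
One parent–offspring link: r = (1/2)^1 = 1/2.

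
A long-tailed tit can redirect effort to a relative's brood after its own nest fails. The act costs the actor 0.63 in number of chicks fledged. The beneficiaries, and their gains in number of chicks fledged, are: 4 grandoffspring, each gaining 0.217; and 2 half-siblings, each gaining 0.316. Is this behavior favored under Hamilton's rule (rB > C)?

Hamilton's rule: the trait is favored when the sum of r·B over every recipient exceeds the actor's cost C.
r to a grandoffspring = 1/4 (two parent–offspring links: r = (1/2)^2 = 1/4).
r to a half-sibling = 1/4 (half-sibs share one parent — one path of length 2: r = (1/2)^2 = 1/4).
Summing one r·B term per recipient: 4·0.25·0.217 + 2·0.25·0.316 = 0.375.
0.375 < 0.63: the indirect benefit is less than the cost.

No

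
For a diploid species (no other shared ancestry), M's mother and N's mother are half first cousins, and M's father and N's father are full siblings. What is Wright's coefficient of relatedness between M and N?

Independent pedigree routes through distinct common ancestors add.
M and N are related in two ways: half second cousins through their mothers (r = 1/64) and first cousins through their fathers (r = 1/8).
r = 1/64 + 1/8 = 9/64 = 0.140625.

0.140625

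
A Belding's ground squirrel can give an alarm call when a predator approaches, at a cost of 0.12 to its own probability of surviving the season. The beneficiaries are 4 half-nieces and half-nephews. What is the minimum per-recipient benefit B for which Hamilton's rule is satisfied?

r to a half-niece or half-nephew = 0.125 (half-aunt/uncle↔niece/nephew: one path of length 3: r = (1/2)^3 = 1/8).
Hamilton's rule with n recipients of equal r: n·r·B > C, so B > C/(n·r) = 0.12/(4·0.125) = 0.24.

0.24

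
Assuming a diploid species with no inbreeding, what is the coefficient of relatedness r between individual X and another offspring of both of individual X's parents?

0.5

Each parent–offspring link contributes a factor of 1/2, and independent paths through distinct common ancestors add.
Full sibs share both parents — two paths of length 2: r = 2·(1/2)^2 = 1/2.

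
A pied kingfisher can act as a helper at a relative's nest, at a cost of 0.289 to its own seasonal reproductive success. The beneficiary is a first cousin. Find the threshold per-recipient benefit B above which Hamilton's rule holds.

2.312

r to a first cousin = 1/8 (first cousins share one grandparent pair — two paths of length 4: r = 2·(1/2)^4 = 1/8).
Hamilton's rule with n recipients of equal r: n·r·B > C, so B > C/(n·r) = 0.289/(1·0.125) = 2.312.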